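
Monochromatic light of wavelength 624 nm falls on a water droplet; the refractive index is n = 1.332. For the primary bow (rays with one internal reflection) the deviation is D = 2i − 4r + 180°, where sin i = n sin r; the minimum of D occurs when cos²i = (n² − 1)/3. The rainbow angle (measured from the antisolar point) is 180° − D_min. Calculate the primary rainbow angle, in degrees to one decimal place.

42.2°

cos²i = (1.77422 − 1)/3 = 0.25807; i = arccos(0.50801) = 59.469°.
sin r = sin 59.469°/1.332 = 0.64666; r = 40.290°.
D_min = 2·59.469° − 4·40.290° + 180° = 137.776°.
Rainbow angle = 180° − D_min = 42.224°.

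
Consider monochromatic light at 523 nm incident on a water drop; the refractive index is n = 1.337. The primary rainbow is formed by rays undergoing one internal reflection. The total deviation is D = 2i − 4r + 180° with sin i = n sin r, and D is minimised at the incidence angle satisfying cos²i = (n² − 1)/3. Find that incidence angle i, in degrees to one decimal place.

cos²i = (1.337² − 1)/3 = (1.78757 − 1)/3 = 0.26252.
cos i = 0.51237, so i = 59.178°.

59.2°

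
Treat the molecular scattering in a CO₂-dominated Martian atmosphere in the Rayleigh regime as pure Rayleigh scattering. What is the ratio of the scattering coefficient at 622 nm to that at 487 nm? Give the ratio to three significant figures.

0.376

Rayleigh scattering ∝ λ⁻⁴, so the ratio of coefficients is the inverse fourth power of the wavelength ratio.
σ(622)/σ(487) = (487/622)⁴ = (0.7830)⁴ = 0.3758.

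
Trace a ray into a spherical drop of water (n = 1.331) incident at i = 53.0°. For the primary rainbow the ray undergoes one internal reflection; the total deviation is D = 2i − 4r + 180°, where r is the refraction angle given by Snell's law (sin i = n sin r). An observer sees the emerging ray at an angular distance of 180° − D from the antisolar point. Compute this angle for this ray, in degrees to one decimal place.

sin r = sin 53.0° / 1.331 = 0.7986/1.331 = 0.6000; r = 36.87°.
D = 2·53.0° − 4·36.87° + 180° = 106.00° − 147.49° + 180° = 138.51°.
Angle from antisolar point = 180° − D = 41.49°.

41.5°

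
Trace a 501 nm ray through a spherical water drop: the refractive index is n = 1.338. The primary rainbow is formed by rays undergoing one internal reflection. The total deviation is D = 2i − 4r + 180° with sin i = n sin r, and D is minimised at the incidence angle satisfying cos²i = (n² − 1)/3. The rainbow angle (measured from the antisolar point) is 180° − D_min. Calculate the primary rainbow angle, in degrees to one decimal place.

41.4°

cos²i = (1.79024 − 1)/3 = 0.26341; i = arccos(0.51324) = 59.120°.
sin r = sin 59.120°/1.338 = 0.64144; r = 39.899°.
D_min = 2·59.120° − 4·39.899° + 180° = 138.643°.
Rainbow angle = 180° − D_min = 41.357°.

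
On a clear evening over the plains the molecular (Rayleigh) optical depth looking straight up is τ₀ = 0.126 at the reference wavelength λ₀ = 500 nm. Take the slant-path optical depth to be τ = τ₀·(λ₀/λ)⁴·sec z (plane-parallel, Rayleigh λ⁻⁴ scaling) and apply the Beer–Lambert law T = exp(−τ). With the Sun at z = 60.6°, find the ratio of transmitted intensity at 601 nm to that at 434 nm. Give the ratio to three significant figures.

1.39

Airmass: sec 60.6° = 2.0371.
τ(601 nm) = 0.126 × (500/601)⁴ × 2.0371 = 0.126 × 0.4791 × 2.0371 = 0.1230.
τ(434 nm) = 0.126 × (500/434)⁴ × 2.0371 = 0.126 × 1.7617 × 2.0371 = 0.4522.
T(601)/T(434) = exp(τ_B − τ_A) = exp(0.3292) = 1.3899.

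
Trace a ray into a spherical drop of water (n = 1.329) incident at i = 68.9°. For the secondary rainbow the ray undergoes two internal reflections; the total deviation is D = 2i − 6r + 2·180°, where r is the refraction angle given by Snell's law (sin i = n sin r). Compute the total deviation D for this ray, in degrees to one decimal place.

sin r = sin 68.9° / 1.329 = 0.9330/1.329 = 0.7020; r = 44.59°.
D = 2·68.9° − 6·44.59° + 2·180° = 137.80° − 267.52° + 360° = 230.28°.

230.3°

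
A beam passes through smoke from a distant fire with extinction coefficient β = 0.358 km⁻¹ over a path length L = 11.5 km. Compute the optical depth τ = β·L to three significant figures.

4.12

τ = β·L = 0.358 × 11.5 = 4.1170.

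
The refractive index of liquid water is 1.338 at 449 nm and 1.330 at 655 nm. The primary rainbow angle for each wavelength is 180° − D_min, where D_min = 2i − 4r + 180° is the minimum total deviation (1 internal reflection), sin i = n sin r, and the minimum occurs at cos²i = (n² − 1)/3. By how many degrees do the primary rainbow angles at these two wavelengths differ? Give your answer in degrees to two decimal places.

1.16°

At 449 nm (n = 1.338): cos²i = 0.26341 → i = 59.120°, r = 39.899°, D_min = 138.643°, rainbow angle = 41.357°.
At 655 nm (n = 1.330): cos²i = 0.25630 → i = 59.585°, r = 40.422°, D_min = 137.484°, rainbow angle = 42.516°.
Angular width = |41.357° − 42.516°| = 1.160°.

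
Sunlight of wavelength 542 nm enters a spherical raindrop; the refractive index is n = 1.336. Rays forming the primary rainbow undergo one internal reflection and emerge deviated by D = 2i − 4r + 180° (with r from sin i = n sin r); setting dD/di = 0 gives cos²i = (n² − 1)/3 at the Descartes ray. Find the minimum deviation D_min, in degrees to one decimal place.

138.4°

cos²i = (1.78490 − 1)/3 = 0.26163; i = arccos(0.51150) = 59.236°.
sin r = sin 59.236°/1.336 = 0.64318; r = 40.029°.
D_min = 2·59.236° − 4·40.029° + 180° = 138.356°.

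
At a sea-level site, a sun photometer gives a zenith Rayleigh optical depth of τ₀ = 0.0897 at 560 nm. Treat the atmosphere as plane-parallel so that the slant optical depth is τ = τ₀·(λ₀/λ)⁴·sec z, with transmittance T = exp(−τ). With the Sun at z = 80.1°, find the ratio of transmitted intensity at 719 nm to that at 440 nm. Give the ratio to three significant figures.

Airmass: sec 80.1° = 5.8164.
τ(719 nm) = 0.0897 × (560/719)⁴ × 5.8164 = 0.0897 × 0.3680 × 5.8164 = 0.1920.
τ(440 nm) = 0.0897 × (560/440)⁴ × 5.8164 = 0.0897 × 2.6239 × 5.8164 = 1.3689.
T(719)/T(440) = exp(τ_B − τ_A) = exp(1.1769) = 3.2445.

3.24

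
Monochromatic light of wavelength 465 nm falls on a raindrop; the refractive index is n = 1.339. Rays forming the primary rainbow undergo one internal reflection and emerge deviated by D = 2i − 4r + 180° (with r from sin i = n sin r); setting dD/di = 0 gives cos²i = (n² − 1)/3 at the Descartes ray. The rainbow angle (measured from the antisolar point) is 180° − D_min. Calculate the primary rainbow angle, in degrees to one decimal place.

cos²i = (1.79292 − 1)/3 = 0.26431; i = arccos(0.51411) = 59.062°.
sin r = sin 59.062°/1.339 = 0.64057; r = 39.834°.
D_min = 2·59.062° − 4·39.834° + 180° = 138.786°.
Rainbow angle = 180° − D_min = 41.214°.

41.2°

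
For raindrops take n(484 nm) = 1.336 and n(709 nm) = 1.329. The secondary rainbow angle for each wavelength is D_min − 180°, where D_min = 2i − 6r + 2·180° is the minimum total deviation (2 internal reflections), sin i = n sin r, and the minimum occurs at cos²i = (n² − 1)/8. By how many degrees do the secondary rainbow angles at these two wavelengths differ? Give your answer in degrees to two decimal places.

At 484 nm (n = 1.336): cos²i = 0.09811 → i = 71.746°, r = 45.303°, D_min = 231.674°, rainbow angle = 51.674°.
At 709 nm (n = 1.329): cos²i = 0.09578 → i = 71.972°, r = 45.685°, D_min = 229.837°, rainbow angle = 49.837°.
Angular width = |51.674° − 49.837°| = 1.837°.

1.84°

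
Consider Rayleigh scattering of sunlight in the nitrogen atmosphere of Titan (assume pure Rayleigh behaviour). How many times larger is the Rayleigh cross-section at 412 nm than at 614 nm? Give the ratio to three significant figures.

Rayleigh scattering ∝ λ⁻⁴, so the ratio of coefficients is the inverse fourth power of the wavelength ratio.
σ(412)/σ(614) = (614/412)⁴ = (1.4903)⁴ = 4.933.

4.93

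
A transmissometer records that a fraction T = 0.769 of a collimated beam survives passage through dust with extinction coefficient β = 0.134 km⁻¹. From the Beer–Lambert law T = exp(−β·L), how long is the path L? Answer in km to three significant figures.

1.96 km

Beer–Lambert: T = exp(−βL) ⇒ L = −ln(T)/β = −ln(0.769)/0.134 = 0.2627/0.134 = 1.96 km.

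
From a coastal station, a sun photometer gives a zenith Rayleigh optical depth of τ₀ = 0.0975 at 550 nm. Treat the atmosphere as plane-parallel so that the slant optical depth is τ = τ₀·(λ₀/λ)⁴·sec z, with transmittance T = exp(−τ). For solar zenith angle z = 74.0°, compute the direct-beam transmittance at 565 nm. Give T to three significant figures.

sec 74.0° = 3.6280.
τ = 0.0975 × (550/565)⁴ × 3.6280 = 0.0975 × 0.8980 × 3.6280 = 0.3176.
T = exp(−0.3176) = 0.7279.

0.728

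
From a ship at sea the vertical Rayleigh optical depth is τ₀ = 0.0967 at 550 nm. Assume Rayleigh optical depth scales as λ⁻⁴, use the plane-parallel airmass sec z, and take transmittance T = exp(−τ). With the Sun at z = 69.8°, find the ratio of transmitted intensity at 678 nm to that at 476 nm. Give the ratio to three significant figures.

Airmass: sec 69.8° = 2.8960.
τ(678 nm) = 0.0967 × (550/678)⁴ × 2.8960 = 0.0967 × 0.4330 × 2.8960 = 0.1213.
τ(476 nm) = 0.0967 × (550/476)⁴ × 2.8960 = 0.0967 × 1.7825 × 2.8960 = 0.4992.
T(678)/T(476) = exp(τ_B − τ_A) = exp(0.3779) = 1.4592.

1.46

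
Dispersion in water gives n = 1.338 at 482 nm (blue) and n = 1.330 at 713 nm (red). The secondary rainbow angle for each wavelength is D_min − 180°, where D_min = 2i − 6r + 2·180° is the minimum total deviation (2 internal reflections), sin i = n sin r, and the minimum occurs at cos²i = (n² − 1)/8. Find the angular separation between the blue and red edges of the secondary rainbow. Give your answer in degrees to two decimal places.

2.09°

At 482 nm (n = 1.338): cos²i = 0.09878 → i = 71.682°, r = 45.195°, D_min = 232.193°, rainbow angle = 52.193°.
At 713 nm (n = 1.330): cos²i = 0.09611 → i = 71.940°, r = 45.630°, D_min = 230.101°, rainbow angle = 50.101°.
Angular width = |52.193° − 50.101°| = 2.092°.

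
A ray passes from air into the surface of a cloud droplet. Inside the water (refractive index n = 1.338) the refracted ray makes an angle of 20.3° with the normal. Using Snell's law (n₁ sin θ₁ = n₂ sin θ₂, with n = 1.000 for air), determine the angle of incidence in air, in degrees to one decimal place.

27.7°

Snell: sin θ_i = n · sin θ_r = 1.338 × sin 20.3° = 1.338 × 0.3469 = 0.4642.
θ_i = arcsin(0.4642) = 27.66°.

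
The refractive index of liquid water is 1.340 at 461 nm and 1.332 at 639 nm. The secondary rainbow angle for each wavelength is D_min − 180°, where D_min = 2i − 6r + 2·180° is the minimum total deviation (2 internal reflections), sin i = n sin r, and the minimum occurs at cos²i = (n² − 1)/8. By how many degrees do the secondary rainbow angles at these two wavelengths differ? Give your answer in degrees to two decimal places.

2.08°

At 461 nm (n = 1.340): cos²i = 0.09945 → i = 71.618°, r = 45.088°, D_min = 232.709°, rainbow angle = 52.709°.
At 639 nm (n = 1.332): cos²i = 0.09678 → i = 71.875°, r = 45.520°, D_min = 230.628°, rainbow angle = 50.628°.
Angular width = |52.709° − 50.628°| = 2.080°.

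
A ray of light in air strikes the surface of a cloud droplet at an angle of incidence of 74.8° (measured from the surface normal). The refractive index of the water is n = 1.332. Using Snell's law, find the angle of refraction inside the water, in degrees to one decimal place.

Snell: sin θ_r = sin θ_i / n = sin 74.8° / 1.332 = 0.9650 / 1.332 = 0.7245.
θ_r = arcsin(0.7245) = 46.43°.

46.4°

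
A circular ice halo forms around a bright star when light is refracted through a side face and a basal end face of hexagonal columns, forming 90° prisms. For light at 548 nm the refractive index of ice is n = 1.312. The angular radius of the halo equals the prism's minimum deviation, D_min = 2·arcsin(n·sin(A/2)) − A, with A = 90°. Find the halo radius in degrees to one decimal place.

46.2°

n·sin(A/2) = 1.312 × sin 45° = 1.312 × 0.7071 = 0.9277.
D_min = 2·arcsin(0.9277) − 90° = 2 × 68.083° − 90° = 46.166°.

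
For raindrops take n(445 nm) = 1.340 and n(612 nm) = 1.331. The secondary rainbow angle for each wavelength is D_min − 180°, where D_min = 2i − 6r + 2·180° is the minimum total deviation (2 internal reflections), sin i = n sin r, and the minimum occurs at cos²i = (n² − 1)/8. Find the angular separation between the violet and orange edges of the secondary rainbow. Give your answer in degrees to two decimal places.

At 445 nm (n = 1.340): cos²i = 0.09945 → i = 71.618°, r = 45.088°, D_min = 232.709°, rainbow angle = 52.709°.
At 612 nm (n = 1.331): cos²i = 0.09645 → i = 71.907°, r = 45.575°, D_min = 230.365°, rainbow angle = 50.365°.
Angular width = |52.709° − 50.365°| = 2.344°.

2.34°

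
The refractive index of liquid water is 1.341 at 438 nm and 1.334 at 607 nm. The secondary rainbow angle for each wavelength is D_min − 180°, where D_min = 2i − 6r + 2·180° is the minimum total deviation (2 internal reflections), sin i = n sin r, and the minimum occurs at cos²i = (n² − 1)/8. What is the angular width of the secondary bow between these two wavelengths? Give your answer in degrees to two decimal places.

1.81°

At 438 nm (n = 1.341): cos²i = 0.09979 → i = 71.586°, r = 45.034°, D_min = 232.966°, rainbow angle = 52.966°.
At 607 nm (n = 1.334): cos²i = 0.09744 → i = 71.810°, r = 45.411°, D_min = 231.153°, rainbow angle = 51.153°.
Angular width = |52.966° − 51.153°| = 1.813°.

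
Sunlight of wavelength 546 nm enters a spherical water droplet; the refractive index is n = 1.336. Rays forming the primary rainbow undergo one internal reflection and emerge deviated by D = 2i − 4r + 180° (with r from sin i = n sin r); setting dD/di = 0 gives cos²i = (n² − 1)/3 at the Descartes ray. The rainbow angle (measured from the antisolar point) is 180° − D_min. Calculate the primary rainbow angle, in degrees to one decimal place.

cos²i = (1.78490 − 1)/3 = 0.26163; i = arccos(0.51150) = 59.236°.
sin r = sin 59.236°/1.336 = 0.64318; r = 40.029°.
D_min = 2·59.236° − 4·40.029° + 180° = 138.356°.
Rainbow angle = 180° − D_min = 41.644°.

41.6°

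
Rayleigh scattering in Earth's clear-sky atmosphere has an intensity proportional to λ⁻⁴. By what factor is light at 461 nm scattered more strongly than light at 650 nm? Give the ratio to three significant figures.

3.95

Rayleigh scattering ∝ λ⁻⁴, so the ratio of coefficients is the inverse fourth power of the wavelength ratio.
σ(461)/σ(650) = (650/461)⁴ = (1.4100)⁴ = 3.952.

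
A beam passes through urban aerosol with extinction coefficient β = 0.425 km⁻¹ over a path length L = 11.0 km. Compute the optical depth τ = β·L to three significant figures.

4.67

τ = β·L = 0.425 × 11.0 = 4.6750.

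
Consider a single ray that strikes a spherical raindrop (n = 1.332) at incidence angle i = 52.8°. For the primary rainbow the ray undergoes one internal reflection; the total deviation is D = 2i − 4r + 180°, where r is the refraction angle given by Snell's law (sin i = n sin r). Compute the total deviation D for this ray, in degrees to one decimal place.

sin r = sin 52.8° / 1.332 = 0.7965/1.332 = 0.5980; r = 36.73°.
D = 2·52.8° − 4·36.73° + 180° = 105.60° − 146.91° + 180° = 138.69°.

138.7°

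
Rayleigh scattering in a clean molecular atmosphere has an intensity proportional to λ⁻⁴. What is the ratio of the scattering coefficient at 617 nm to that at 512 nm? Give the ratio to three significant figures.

Rayleigh scattering ∝ λ⁻⁴, so the ratio of coefficients is the inverse fourth power of the wavelength ratio.
σ(617)/σ(512) = (512/617)⁴ = (0.8298)⁴ = 0.4742.

0.474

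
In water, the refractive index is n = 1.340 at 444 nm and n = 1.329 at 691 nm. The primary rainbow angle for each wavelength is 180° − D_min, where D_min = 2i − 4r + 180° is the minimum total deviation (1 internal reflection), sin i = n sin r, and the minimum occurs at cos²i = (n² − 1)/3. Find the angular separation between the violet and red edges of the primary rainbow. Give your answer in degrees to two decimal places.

1.59°

At 444 nm (n = 1.340): cos²i = 0.26520 → i = 59.004°, r = 39.770°, D_min = 138.929°, rainbow angle = 41.071°.
At 691 nm (n = 1.329): cos²i = 0.25541 → i = 59.643°, r = 40.487°, D_min = 137.337°, rainbow angle = 42.663°.
Angular width = |41.071° − 42.663°| = 1.592°.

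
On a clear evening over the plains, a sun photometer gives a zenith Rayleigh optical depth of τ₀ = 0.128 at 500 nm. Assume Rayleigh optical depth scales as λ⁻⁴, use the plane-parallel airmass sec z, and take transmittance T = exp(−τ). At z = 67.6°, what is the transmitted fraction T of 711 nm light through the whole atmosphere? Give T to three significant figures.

sec 67.6° = 2.6242.
τ = 0.128 × (500/711)⁴ × 2.6242 = 0.128 × 0.2446 × 2.6242 = 0.0821.
T = exp(−0.0821) = 0.9211.

0.921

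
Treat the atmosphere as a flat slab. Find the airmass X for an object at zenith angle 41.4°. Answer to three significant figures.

X = sec z = 1/cos 41.4° = 1/0.7501 = 1.3331.

1.33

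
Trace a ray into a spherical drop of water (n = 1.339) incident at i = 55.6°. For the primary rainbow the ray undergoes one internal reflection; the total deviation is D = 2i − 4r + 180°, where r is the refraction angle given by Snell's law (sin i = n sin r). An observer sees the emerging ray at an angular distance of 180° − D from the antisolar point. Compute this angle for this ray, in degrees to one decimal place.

sin r = sin 55.6° / 1.339 = 0.8251/1.339 = 0.6162; r = 38.04°.
D = 2·55.6° − 4·38.04° + 180° = 111.20° − 152.16° + 180° = 139.04°.
Angle from antisolar point = 180° − D = 40.96°.

41.0°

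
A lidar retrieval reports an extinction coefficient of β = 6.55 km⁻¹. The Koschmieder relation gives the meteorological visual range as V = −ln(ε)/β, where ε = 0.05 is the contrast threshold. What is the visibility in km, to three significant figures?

V = −ln(0.05) / 6.55 = 2.996 / 6.55 = 0.4574 km.

0.457 km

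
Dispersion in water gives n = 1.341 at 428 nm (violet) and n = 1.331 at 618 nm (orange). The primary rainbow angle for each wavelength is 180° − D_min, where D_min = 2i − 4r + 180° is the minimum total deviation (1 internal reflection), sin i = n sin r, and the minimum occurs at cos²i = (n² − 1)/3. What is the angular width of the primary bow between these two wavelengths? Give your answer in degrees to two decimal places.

1.44°

At 428 nm (n = 1.341): cos²i = 0.26609 → i = 58.946°, r = 39.705°, D_min = 139.071°, rainbow angle = 40.929°.
At 618 nm (n = 1.331): cos²i = 0.25719 → i = 59.527°, r = 40.356°, D_min = 137.630°, rainbow angle = 42.370°.
Angular width = |40.929° − 42.370°| = 1.441°.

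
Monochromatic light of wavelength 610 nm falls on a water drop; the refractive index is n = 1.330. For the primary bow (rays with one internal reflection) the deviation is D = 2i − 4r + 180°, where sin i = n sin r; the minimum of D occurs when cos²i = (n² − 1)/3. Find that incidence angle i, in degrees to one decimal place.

59.6°

cos²i = (1.330² − 1)/3 = (1.76890 − 1)/3 = 0.25630.
cos i = 0.50626, so i = 59.585°.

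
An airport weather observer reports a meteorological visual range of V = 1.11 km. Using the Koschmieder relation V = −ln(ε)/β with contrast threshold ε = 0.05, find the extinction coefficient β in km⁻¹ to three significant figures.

2.70 km⁻¹

β = −ln(0.05) / V = 2.996 / 1.11 = 2.6989 km⁻¹.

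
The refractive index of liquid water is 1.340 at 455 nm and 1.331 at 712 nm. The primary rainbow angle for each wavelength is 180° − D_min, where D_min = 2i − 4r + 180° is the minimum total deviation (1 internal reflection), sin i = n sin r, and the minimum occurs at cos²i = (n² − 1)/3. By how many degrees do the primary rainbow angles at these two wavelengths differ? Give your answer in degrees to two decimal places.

At 455 nm (n = 1.340): cos²i = 0.26520 → i = 59.004°, r = 39.770°, D_min = 138.929°, rainbow angle = 41.071°.
At 712 nm (n = 1.331): cos²i = 0.25719 → i = 59.527°, r = 40.356°, D_min = 137.630°, rainbow angle = 42.370°.
Angular width = |41.071° − 42.370°| = 1.299°.

1.30°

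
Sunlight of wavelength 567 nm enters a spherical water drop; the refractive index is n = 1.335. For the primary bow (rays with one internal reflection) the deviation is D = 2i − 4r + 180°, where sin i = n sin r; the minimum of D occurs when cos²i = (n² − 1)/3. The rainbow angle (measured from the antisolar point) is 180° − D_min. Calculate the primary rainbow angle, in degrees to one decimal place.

41.8°

cos²i = (1.78222 − 1)/3 = 0.26074; i = arccos(0.51063) = 59.294°.
sin r = sin 59.294°/1.335 = 0.64405; r = 40.094°.
D_min = 2·59.294° − 4·40.094° + 180° = 138.212°.
Rainbow angle = 180° − D_min = 41.788°.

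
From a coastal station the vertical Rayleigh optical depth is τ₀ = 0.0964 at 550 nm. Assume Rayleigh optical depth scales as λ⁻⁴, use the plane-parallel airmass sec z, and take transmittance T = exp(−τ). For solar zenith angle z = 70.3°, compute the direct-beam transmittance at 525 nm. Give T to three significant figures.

0.709

sec 70.3° = 2.9665.
τ = 0.0964 × (550/525)⁴ × 2.9665 = 0.0964 × 1.2045 × 2.9665 = 0.3445.
T = exp(−0.3445) = 0.7086.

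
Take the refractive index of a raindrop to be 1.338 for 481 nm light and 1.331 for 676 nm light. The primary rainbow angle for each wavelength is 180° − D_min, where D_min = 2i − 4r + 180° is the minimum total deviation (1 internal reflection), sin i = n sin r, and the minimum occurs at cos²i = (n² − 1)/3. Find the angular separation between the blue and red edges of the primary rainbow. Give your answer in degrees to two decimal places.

1.01°

At 481 nm (n = 1.338): cos²i = 0.26341 → i = 59.120°, r = 39.899°, D_min = 138.643°, rainbow angle = 41.357°.
At 676 nm (n = 1.331): cos²i = 0.25719 → i = 59.527°, r = 40.356°, D_min = 137.630°, rainbow angle = 42.370°.
Angular width = |41.357° − 42.370°| = 1.013°.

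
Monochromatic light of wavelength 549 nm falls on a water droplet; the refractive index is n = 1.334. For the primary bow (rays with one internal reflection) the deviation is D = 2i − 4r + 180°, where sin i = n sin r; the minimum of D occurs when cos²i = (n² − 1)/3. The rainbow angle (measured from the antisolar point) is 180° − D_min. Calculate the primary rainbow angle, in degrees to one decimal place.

cos²i = (1.77956 − 1)/3 = 0.25985; i = arccos(0.50976) = 59.352°.
sin r = sin 59.352°/1.334 = 0.64492; r = 40.159°.
D_min = 2·59.352° − 4·40.159° + 180° = 138.067°.
Rainbow angle = 180° − D_min = 41.933°.

41.9°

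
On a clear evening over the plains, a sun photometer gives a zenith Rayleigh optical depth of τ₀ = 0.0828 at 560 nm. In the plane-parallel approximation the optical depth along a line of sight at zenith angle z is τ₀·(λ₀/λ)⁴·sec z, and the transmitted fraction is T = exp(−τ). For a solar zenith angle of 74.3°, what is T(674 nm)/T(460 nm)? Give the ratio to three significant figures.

Airmass: sec 74.3° = 3.6955.
τ(674 nm) = 0.0828 × (560/674)⁴ × 3.6955 = 0.0828 × 0.4766 × 3.6955 = 0.1458.
τ(460 nm) = 0.0828 × (560/460)⁴ × 3.6955 = 0.0828 × 2.1964 × 3.6955 = 0.6721.
T(674)/T(460) = exp(τ_B − τ_A) = exp(0.5263) = 1.6926.

1.69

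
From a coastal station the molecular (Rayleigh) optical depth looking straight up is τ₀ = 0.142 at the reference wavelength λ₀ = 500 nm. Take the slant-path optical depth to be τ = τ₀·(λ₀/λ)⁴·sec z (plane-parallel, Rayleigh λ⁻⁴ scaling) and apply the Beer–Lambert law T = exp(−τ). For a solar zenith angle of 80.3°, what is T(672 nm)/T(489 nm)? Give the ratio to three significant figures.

Airmass: sec 80.3° = 5.9351.
τ(672 nm) = 0.142 × (500/672)⁴ × 5.9351 = 0.142 × 0.3065 × 5.9351 = 0.2583.
τ(489 nm) = 0.142 × (500/489)⁴ × 5.9351 = 0.142 × 1.0931 × 5.9351 = 0.9212.
T(672)/T(489) = exp(τ_B − τ_A) = exp(0.6629) = 1.9404.

1.94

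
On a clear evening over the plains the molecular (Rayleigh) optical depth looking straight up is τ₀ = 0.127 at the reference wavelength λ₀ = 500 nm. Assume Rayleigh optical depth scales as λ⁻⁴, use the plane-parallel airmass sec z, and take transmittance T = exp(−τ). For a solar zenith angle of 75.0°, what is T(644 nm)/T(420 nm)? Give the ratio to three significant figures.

2.24

Airmass: sec 75.0° = 3.8637.
τ(644 nm) = 0.127 × (500/644)⁴ × 3.8637 = 0.127 × 0.3634 × 3.8637 = 0.1783.
τ(420 nm) = 0.127 × (500/420)⁴ × 3.8637 = 0.127 × 2.0086 × 3.8637 = 0.9856.
T(644)/T(420) = exp(τ_B − τ_A) = exp(0.8073) = 2.2418.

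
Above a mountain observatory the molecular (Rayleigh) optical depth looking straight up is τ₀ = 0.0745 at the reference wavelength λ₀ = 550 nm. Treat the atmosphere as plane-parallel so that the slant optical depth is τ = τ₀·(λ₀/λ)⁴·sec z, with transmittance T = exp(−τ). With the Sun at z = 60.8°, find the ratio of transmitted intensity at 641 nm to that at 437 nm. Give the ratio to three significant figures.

1.35

Airmass: sec 60.8° = 2.0498.
τ(641 nm) = 0.0745 × (550/641)⁴ × 2.0498 = 0.0745 × 0.5420 × 2.0498 = 0.0828.
τ(437 nm) = 0.0745 × (550/437)⁴ × 2.0498 = 0.0745 × 2.5091 × 2.0498 = 0.3832.
T(641)/T(437) = exp(τ_B − τ_A) = exp(0.3004) = 1.3504.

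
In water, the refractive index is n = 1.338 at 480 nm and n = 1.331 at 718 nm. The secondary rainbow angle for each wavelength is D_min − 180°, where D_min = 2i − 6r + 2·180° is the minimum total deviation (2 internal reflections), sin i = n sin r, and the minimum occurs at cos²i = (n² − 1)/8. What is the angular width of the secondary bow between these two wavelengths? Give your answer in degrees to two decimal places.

At 480 nm (n = 1.338): cos²i = 0.09878 → i = 71.682°, r = 45.195°, D_min = 232.193°, rainbow angle = 52.193°.
At 718 nm (n = 1.331): cos²i = 0.09645 → i = 71.907°, r = 45.575°, D_min = 230.365°, rainbow angle = 50.365°.
Angular width = |52.193° − 50.365°| = 1.828°.

1.83°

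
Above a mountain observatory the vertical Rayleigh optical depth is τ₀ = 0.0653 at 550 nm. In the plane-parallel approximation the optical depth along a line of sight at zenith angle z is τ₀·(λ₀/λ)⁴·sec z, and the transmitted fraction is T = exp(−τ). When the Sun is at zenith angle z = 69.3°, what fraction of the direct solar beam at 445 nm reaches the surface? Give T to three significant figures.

sec 69.3° = 2.8291.
τ = 0.0653 × (550/445)⁴ × 2.8291 = 0.0653 × 2.3335 × 2.8291 = 0.4311.
T = exp(−0.4311) = 0.6498.

0.650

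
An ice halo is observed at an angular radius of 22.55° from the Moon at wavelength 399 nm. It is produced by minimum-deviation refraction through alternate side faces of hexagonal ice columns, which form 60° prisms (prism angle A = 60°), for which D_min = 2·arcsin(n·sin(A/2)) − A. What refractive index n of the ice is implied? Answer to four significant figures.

1.319

Rearranging: n = sin((D_min + A)/2) / sin(A/2).
(D_min + A)/2 = (22.55° + 60°)/2 = 41.275°.
n = sin 41.275° / sin 30° = 0.6597 / 0.5000 = 1.3193.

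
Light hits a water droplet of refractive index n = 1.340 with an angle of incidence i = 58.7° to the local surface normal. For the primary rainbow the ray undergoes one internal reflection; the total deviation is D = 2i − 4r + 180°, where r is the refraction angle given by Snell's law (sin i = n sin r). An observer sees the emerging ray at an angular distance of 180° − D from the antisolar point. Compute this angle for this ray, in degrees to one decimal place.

sin r = sin 58.7° / 1.340 = 0.8545/1.340 = 0.6377; r = 39.62°.
D = 2·58.7° − 4·39.62° + 180° = 117.40° − 158.47° + 180° = 138.93°.
Angle from antisolar point = 180° − D = 41.07°.

41.1°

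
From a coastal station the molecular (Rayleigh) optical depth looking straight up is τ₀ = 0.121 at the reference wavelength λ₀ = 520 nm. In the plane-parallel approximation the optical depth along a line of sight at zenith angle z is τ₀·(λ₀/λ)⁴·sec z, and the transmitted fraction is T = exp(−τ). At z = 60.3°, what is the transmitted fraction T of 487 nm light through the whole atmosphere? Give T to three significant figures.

0.728

sec 60.3° = 2.0183.
τ = 0.121 × (520/487)⁴ × 2.0183 = 0.121 × 1.2999 × 2.0183 = 0.3175.
T = exp(−0.3175) = 0.7280.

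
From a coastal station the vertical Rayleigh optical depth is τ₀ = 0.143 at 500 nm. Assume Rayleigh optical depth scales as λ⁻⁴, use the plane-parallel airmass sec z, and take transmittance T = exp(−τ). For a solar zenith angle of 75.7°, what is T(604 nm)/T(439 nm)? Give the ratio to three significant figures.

2.02

Airmass: sec 75.7° = 4.0486.
τ(604 nm) = 0.143 × (500/604)⁴ × 4.0486 = 0.143 × 0.4696 × 4.0486 = 0.2719.
τ(439 nm) = 0.143 × (500/439)⁴ × 4.0486 = 0.143 × 1.6828 × 4.0486 = 0.9742.
T(604)/T(439) = exp(τ_B − τ_A) = exp(0.7024) = 2.0185.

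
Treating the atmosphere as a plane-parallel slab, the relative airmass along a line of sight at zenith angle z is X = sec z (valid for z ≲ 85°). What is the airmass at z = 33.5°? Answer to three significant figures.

1.20

X = sec z = 1/cos 33.5° = 1/0.8339 = 1.1992.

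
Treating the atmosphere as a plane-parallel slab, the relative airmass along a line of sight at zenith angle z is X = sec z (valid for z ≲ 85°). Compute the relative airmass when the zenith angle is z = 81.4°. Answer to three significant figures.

X = sec z = 1/cos 81.4° = 1/0.1495 = 6.6874.

6.69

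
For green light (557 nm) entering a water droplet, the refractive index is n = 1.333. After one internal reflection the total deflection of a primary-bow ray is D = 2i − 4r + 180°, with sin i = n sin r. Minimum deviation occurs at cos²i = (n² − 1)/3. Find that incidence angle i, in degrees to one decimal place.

59.4°

cos²i = (1.333² − 1)/3 = (1.77689 − 1)/3 = 0.25896.
cos i = 0.50888, so i = 59.410°.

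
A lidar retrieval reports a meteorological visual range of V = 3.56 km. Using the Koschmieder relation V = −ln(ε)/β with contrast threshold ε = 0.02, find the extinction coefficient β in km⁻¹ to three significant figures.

β = −ln(0.02) / V = 3.912 / 3.56 = 1.0989 km⁻¹.

1.10 km⁻¹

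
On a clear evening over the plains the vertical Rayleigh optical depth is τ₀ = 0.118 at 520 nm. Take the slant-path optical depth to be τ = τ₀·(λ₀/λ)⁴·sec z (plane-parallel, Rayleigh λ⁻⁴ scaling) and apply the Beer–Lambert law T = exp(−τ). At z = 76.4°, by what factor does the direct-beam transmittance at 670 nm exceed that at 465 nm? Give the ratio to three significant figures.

1.83

Airmass: sec 76.4° = 4.2527.
τ(670 nm) = 0.118 × (520/670)⁴ × 4.2527 = 0.118 × 0.3628 × 4.2527 = 0.1821.
τ(465 nm) = 0.118 × (520/465)⁴ × 4.2527 = 0.118 × 1.5639 × 4.2527 = 0.7848.
T(670)/T(465) = exp(τ_B − τ_A) = exp(0.6027) = 1.8271.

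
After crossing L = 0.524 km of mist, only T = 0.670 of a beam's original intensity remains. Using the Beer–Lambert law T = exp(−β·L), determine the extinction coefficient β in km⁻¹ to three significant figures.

0.764 km⁻¹

Beer–Lambert: T = exp(−βL) ⇒ β = −ln(T)/L = −ln(0.670)/0.524 = 0.4005/0.524 = 0.7643 km⁻¹.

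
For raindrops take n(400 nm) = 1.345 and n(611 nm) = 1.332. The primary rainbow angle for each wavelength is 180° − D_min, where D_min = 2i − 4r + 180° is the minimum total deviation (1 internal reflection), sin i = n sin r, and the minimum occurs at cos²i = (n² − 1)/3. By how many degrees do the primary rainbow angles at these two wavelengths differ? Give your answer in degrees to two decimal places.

1.86°

At 400 nm (n = 1.345): cos²i = 0.26967 → i = 58.715°, r = 39.448°, D_min = 139.635°, rainbow angle = 40.365°.
At 611 nm (n = 1.332): cos²i = 0.25807 → i = 59.469°, r = 40.290°, D_min = 137.776°, rainbow angle = 42.224°.
Angular width = |40.365° − 42.224°| = 1.859°.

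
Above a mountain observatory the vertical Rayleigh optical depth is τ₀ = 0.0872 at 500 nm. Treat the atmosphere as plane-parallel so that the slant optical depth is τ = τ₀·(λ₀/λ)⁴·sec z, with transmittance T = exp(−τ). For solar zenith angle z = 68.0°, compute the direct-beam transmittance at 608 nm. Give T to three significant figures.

0.899

sec 68.0° = 2.6695.
τ = 0.0872 × (500/608)⁴ × 2.6695 = 0.0872 × 0.4574 × 2.6695 = 0.1065.
T = exp(−0.1065) = 0.8990.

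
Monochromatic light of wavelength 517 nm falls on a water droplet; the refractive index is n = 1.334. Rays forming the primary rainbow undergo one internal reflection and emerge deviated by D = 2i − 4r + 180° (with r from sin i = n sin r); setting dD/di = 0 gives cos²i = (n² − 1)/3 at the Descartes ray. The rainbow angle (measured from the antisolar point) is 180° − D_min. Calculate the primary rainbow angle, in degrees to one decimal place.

cos²i = (1.77956 − 1)/3 = 0.25985; i = arccos(0.50976) = 59.352°.
sin r = sin 59.352°/1.334 = 0.64492; r = 40.159°.
D_min = 2·59.352° − 4·40.159° + 180° = 138.067°.
Rainbow angle = 180° − D_min = 41.933°.

41.9°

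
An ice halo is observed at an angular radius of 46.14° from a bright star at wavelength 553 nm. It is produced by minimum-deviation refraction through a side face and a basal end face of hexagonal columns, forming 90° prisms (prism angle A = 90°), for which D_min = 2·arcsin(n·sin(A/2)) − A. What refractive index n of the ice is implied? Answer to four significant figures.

Rearranging: n = sin((D_min + A)/2) / sin(A/2).
(D_min + A)/2 = (46.14° + 90°)/2 = 68.070°.
n = sin 68.070° / sin 45° = 0.9276 / 0.7071 = 1.3119.

1.312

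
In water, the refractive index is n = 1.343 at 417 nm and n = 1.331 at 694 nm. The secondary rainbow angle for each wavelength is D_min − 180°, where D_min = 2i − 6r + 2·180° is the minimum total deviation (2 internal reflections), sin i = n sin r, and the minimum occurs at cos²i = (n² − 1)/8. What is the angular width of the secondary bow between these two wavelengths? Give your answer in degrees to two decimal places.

3.11°

At 417 nm (n = 1.343): cos²i = 0.10046 → i = 71.522°, r = 44.928°, D_min = 233.478°, rainbow angle = 53.478°.
At 694 nm (n = 1.331): cos²i = 0.09645 → i = 71.907°, r = 45.575°, D_min = 230.365°, rainbow angle = 50.365°.
Angular width = |53.478° − 50.365°| = 3.113°.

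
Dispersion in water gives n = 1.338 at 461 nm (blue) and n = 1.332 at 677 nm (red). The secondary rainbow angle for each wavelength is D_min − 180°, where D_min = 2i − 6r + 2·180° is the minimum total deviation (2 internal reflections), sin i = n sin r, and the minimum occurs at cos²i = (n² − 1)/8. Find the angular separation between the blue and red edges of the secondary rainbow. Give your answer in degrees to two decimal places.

At 461 nm (n = 1.338): cos²i = 0.09878 → i = 71.682°, r = 45.195°, D_min = 232.193°, rainbow angle = 52.193°.
At 677 nm (n = 1.332): cos²i = 0.09678 → i = 71.875°, r = 45.520°, D_min = 230.628°, rainbow angle = 50.628°.
Angular width = |52.193° − 50.628°| = 1.564°.

1.56°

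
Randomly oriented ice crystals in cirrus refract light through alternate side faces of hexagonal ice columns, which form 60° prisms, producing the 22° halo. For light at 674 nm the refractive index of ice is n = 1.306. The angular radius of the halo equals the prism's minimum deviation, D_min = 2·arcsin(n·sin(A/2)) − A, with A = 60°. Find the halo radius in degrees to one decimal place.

n·sin(A/2) = 1.306 × sin 30° = 1.306 × 0.5000 = 0.6530.
D_min = 2·arcsin(0.6530) − 60° = 2 × 40.768° − 60° = 21.536°.

21.5°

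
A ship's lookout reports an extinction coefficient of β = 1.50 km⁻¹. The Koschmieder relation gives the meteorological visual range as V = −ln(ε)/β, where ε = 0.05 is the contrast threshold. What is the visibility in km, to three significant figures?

V = −ln(0.05) / 1.50 = 2.996 / 1.50 = 1.9972 km.

2.00 km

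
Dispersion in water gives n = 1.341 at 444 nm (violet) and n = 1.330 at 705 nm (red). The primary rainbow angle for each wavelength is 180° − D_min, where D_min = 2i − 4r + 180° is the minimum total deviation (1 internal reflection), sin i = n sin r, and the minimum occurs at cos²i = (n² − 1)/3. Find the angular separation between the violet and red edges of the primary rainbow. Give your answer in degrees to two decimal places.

1.59°

At 444 nm (n = 1.341): cos²i = 0.26609 → i = 58.946°, r = 39.705°, D_min = 139.071°, rainbow angle = 40.929°.
At 705 nm (n = 1.330): cos²i = 0.25630 → i = 59.585°, r = 40.422°, D_min = 137.484°, rainbow angle = 42.516°.
Angular width = |40.929° − 42.516°| = 1.588°.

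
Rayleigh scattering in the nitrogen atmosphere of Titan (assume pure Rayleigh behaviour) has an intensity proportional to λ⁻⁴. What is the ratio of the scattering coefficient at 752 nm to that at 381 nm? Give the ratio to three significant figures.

Rayleigh scattering ∝ λ⁻⁴, so the ratio of coefficients is the inverse fourth power of the wavelength ratio.
σ(752)/σ(381) = (381/752)⁴ = (0.5066)⁴ = 0.06589.

0.0659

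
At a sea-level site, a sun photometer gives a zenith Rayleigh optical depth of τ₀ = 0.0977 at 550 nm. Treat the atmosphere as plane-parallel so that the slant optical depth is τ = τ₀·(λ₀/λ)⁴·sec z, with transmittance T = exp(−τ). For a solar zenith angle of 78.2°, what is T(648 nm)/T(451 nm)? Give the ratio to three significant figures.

2.25

Airmass: sec 78.2° = 4.8901.
τ(648 nm) = 0.0977 × (550/648)⁴ × 4.8901 = 0.0977 × 0.5190 × 4.8901 = 0.2479.
τ(451 nm) = 0.0977 × (550/451)⁴ × 4.8901 = 0.0977 × 2.2118 × 4.8901 = 1.0567.
T(648)/T(451) = exp(τ_B − τ_A) = exp(0.8088) = 2.2451.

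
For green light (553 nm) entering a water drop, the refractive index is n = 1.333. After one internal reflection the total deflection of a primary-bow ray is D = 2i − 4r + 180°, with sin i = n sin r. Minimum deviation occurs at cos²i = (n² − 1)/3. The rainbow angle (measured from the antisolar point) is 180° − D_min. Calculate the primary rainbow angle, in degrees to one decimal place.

cos²i = (1.77689 − 1)/3 = 0.25896; i = arccos(0.50888) = 59.410°.
sin r = sin 59.410°/1.333 = 0.64579; r = 40.225°.
D_min = 2·59.410° − 4·40.225° + 180° = 137.922°.
Rainbow angle = 180° − D_min = 42.078°.

42.1°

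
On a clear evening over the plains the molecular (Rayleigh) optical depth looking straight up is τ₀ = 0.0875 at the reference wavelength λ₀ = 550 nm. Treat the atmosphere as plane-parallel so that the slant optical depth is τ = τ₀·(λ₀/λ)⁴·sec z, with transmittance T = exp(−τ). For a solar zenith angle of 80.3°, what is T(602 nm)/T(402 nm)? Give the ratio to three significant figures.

4.30

Airmass: sec 80.3° = 5.9351.
τ(602 nm) = 0.0875 × (550/602)⁴ × 5.9351 = 0.0875 × 0.6967 × 5.9351 = 0.3618.
τ(402 nm) = 0.0875 × (550/402)⁴ × 5.9351 = 0.0875 × 3.5039 × 5.9351 = 1.8196.
T(602)/T(402) = exp(τ_B − τ_A) = exp(1.4578) = 4.2965.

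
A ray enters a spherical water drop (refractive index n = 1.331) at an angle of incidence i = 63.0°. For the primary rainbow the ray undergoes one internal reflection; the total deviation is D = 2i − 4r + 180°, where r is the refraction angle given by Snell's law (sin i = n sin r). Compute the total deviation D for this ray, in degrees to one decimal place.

sin r = sin 63.0° / 1.331 = 0.8910/1.331 = 0.6694; r = 42.02°.
D = 2·63.0° − 4·42.02° + 180° = 126.00° − 168.09° + 180° = 137.91°.

137.9°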